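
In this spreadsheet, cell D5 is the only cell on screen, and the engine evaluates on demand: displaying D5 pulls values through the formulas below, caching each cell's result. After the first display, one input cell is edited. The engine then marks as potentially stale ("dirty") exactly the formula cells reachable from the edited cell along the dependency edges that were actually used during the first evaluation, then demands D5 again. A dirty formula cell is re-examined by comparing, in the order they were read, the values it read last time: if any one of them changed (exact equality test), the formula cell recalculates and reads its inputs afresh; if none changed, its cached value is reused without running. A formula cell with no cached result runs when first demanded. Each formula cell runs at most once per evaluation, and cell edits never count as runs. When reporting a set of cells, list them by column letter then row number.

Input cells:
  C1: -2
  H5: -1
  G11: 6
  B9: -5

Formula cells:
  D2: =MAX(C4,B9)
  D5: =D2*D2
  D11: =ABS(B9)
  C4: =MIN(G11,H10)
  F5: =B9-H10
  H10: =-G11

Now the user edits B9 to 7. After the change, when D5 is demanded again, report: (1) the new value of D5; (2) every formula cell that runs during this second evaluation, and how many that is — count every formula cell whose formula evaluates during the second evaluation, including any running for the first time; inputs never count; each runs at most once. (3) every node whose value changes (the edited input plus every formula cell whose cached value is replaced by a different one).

D5 now evaluates to 49.
Run set: D2, D5 (2 run).
Changed values: B9, D2, D5.

Initial pass — values computed on the first demand:
  H10 = -(6) = -6
  C4 = MIN(6, -6) = -6
  D2 = MAX(-6, -5) = -5
  D5 = -5 * -5 = 25

Second demand — change propagation:
  D2: re-runs because B9 -5->7; new result 7.
  D5: re-runs because D2 -5->7; D2 -5->7; new result 49.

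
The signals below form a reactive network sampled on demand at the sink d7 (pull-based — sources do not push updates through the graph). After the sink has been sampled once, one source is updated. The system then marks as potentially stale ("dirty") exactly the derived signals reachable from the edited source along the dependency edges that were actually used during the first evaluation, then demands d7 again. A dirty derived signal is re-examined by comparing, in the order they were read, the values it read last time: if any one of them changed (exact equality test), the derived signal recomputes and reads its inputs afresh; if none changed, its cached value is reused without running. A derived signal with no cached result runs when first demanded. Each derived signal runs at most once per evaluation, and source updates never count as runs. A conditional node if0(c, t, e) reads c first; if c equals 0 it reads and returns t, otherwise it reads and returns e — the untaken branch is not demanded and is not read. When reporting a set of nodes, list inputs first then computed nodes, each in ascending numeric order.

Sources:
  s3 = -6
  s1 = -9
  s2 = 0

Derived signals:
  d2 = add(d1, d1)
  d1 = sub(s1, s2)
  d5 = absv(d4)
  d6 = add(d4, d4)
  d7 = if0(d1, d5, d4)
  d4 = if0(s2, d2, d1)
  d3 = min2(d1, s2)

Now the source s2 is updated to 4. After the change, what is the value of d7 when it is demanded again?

Initial pass — values computed on the first demand:
  d1 = sub(-9, 0) = -9
  d2 = add(-9, -9) = -18
  d4 = if0(s2=0 -> then branch d2) = -18
  d7 = if0(d1=-9 -> else branch d4) = -18

Second demand — change propagation:
  d1: re-runs because s2 0->4; new result -13.
  d2: dirty yet unreached — the second evaluation never asks for it.
  d4: re-runs because s2 0->4; new result -13.
  d7: re-runs because d1 -9->-13; d4 -18->-13; new result -13.

The important point: the flipped condition redirects demand; d2 is left stale, never re-checked.

d7 now evaluates to -13.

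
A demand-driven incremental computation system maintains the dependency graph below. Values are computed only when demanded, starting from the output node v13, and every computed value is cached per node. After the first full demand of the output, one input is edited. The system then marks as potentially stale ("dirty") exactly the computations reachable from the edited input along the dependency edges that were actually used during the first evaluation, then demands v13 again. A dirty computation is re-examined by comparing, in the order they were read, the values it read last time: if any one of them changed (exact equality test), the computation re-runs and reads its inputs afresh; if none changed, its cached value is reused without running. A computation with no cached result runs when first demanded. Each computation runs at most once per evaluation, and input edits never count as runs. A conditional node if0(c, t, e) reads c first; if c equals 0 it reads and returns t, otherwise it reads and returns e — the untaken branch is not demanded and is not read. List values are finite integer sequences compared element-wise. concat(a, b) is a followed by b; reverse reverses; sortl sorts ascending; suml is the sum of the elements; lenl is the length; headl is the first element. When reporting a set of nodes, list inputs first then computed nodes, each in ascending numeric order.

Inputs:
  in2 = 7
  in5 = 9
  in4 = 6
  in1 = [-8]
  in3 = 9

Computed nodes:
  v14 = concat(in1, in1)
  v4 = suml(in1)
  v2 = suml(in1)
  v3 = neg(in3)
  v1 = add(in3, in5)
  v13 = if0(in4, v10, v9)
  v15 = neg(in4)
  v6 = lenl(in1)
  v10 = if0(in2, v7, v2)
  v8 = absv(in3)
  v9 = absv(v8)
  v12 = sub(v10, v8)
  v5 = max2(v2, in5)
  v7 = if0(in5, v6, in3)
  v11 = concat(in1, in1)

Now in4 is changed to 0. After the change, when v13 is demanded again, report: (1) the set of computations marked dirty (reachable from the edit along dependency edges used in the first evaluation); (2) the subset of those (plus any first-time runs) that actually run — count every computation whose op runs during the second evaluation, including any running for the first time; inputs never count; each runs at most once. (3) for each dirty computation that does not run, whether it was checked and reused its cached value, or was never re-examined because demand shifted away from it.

Marked dirty: v13.
Computations that run: v2, v10, v13 — 3 in total.
Every dirty computation ran.
Key observation: a condition flipped, so demand reaches new nodes — v2, v10 run for the first time.

First evaluation (everything demanded from the output):
  v8 = absv(9) = 9
  v9 = absv(9) = 9
  v13 = if0(in4=6 -> else branch v9) = 9

Propagation after the edit:
  v2: demanded for the first time — runs, produces -8.
  v10: demanded for the first time — runs, produces -8.
  v13: runs — in4 6->0; result -8.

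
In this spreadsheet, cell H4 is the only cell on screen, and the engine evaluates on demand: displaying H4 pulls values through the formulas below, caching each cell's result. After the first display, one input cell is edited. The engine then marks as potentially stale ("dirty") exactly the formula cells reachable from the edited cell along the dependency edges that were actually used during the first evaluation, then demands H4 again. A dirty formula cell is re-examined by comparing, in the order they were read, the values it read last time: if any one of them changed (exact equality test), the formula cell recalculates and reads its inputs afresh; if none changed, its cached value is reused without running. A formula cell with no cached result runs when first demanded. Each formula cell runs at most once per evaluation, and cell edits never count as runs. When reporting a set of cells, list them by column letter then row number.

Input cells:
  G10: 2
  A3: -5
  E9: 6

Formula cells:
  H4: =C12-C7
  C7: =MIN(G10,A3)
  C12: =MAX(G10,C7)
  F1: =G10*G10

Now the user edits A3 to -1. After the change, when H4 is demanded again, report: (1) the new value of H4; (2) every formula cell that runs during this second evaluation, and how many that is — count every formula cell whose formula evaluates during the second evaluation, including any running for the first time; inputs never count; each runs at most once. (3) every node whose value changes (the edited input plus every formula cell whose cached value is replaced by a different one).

H4 now evaluates to 3.
Run set: C7, C12, H4 (3 run).
Changed values: A3, C7, H4.

Initial pass — values computed on the first demand:
  C7 = MIN(2, -5) = -5
  C12 = MAX(2, -5) = 2
  H4 = 2 - -5 = 7

Second demand — change propagation:
  C7: re-runs because A3 -5->-1; new result -1.
  C12: re-runs because C7 -5->-1; new result 2 (unchanged).
  H4: re-runs because C7 -5->-1; new result 3.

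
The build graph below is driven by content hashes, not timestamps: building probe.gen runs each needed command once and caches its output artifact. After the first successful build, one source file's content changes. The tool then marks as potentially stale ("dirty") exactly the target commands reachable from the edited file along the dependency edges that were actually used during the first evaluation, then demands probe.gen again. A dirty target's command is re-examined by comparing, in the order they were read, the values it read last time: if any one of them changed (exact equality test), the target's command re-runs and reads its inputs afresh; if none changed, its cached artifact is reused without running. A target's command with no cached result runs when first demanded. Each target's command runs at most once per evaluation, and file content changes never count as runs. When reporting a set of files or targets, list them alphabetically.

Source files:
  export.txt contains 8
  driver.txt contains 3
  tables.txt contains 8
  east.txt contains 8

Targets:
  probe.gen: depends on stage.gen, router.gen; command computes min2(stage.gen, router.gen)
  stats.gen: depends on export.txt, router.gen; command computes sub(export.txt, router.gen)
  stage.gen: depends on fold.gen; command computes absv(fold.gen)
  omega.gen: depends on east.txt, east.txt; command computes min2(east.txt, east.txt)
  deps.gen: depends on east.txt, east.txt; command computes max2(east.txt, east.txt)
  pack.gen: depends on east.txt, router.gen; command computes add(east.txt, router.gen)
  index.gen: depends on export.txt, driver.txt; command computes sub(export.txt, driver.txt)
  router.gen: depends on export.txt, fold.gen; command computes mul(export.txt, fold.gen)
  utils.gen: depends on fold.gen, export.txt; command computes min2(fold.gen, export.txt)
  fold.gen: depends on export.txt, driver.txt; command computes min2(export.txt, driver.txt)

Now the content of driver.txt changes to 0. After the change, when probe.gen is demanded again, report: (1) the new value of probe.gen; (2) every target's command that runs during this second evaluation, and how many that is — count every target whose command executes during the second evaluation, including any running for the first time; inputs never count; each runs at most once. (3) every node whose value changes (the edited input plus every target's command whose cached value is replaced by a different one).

probe.gen now evaluates to 0.
Run set: fold.gen, probe.gen, router.gen, stage.gen (4 run).
Changed values: driver.txt, fold.gen, probe.gen, router.gen, stage.gen.

Initial pass — values computed on the first demand:
  fold.gen = min2(8, 3) = 3
  router.gen = mul(8, 3) = 24
  stage.gen = absv(3) = 3
  probe.gen = min2(3, 24) = 3

Second demand — change propagation:
  fold.gen: re-runs because driver.txt 3->0; new result 0.
  router.gen: re-runs because fold.gen 3->0; new result 0.
  stage.gen: re-runs because fold.gen 3->0; new result 0.
  probe.gen: re-runs because stage.gen 3->0; router.gen 24->0; new result 0.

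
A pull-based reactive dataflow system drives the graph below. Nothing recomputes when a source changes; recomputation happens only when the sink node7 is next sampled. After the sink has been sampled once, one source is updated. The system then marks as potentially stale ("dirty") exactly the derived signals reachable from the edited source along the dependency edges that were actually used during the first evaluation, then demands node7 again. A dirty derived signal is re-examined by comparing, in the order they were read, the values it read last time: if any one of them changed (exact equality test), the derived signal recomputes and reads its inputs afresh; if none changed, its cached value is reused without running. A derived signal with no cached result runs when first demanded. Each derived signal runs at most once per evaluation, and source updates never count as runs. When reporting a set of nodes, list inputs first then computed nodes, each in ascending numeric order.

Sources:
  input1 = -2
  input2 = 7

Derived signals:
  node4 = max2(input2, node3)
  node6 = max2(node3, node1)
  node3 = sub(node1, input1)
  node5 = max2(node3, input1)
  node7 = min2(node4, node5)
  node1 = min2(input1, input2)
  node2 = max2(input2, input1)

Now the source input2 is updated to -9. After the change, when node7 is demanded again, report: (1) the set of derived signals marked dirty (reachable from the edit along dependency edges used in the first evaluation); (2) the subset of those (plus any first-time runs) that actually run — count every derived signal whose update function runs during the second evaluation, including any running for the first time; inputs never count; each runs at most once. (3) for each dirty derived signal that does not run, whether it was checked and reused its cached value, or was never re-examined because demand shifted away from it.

Marked dirty: node1, node3, node4, node5, node7.
Derived signals that run: node1, node3, node4, node5, node7 — 5 in total.
Every dirty derived signal ran.

First evaluation (everything demanded from the output):
  node1 = min2(-2, 7) = -2
  node3 = sub(-2, -2) = 0
  node4 = max2(7, 0) = 7
  node5 = max2(0, -2) = 0
  node7 = min2(7, 0) = 0

Propagation after the edit:
  node1: runs — input2 7->-9; result -9.
  node3: runs — node1 -2->-9; result -7.
  node4: runs — input2 7->-9; node3 0->-7; result -7.
  node5: runs — node3 0->-7; result -2.
  node7: runs — node4 7->-7; node5 0->-2; result -7.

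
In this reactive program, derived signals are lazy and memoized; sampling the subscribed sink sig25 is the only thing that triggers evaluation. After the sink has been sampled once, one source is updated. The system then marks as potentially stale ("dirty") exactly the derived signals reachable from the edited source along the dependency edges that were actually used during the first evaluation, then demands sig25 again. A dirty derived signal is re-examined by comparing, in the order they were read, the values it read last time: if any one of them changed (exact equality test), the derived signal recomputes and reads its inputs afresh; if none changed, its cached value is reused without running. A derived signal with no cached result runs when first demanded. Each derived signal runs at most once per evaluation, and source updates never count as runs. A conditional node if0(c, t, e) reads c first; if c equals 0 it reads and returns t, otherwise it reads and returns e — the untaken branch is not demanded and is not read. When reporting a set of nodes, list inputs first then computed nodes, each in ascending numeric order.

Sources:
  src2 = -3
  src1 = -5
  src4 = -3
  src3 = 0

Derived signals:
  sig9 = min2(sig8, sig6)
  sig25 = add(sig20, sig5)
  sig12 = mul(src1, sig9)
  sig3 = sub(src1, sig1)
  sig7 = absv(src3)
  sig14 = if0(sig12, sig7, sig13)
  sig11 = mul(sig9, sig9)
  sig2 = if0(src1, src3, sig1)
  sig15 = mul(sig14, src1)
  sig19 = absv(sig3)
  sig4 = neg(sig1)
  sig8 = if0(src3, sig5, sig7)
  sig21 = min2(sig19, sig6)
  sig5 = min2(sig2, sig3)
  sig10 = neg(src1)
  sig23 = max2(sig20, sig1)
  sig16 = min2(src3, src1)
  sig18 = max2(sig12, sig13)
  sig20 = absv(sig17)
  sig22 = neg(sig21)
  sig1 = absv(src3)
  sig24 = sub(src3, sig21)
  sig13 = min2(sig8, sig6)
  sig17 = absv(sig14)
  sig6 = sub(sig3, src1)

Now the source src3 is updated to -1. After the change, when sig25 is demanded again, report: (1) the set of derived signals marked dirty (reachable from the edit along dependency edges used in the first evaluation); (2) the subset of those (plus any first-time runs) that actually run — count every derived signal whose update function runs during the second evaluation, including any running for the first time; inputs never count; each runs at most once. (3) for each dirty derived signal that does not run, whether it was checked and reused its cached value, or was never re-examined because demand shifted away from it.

First demand of the output computes:
  sig1 = absv(0) = 0
  sig2 = if0(src1=-5 -> else branch sig1) = 0
  sig3 = sub(-5, 0) = -5
  sig5 = min2(0, -5) = -5
  sig6 = sub(-5, -5) = 0
  sig8 = if0(src3=0 -> then branch sig5) = -5
  sig9 = min2(-5, 0) = -5
  sig12 = mul(-5, -5) = 25
  sig13 = min2(-5, 0) = -5
  sig14 = if0(sig12=25 -> else branch sig13) = -5
  sig17 = absv(-5) = 5
  sig20 = absv(5) = 5
  sig25 = add(5, -5) = 0

After the edit, cleaning proceeds:
  sig1: a read changed (src3 0->-1) — executes, giving 1.
  sig2: a read changed (sig1 0->1) — executes, giving 1.
  sig3: a read changed (sig1 0->1) — executes, giving -6.
  sig5: a read changed (sig2 0->1; sig3 -5->-6) — executes, giving -6.
  sig6: a read changed (sig3 -5->-6) — executes, giving -1.
  sig7: had never run; runs now, result 1.
  sig8: a read changed (src3 0->-1; sig5 -5->-6) — executes, giving 1.
  sig9: a read changed (sig8 -5->1; sig6 0->-1) — executes, giving -1.
  sig12: a read changed (sig9 -5->-1) — executes, giving 5.
  sig13: a read changed (sig8 -5->1; sig6 0->-1) — executes, giving -1.
  sig14: a read changed (sig12 25->5; sig13 -5->-1) — executes, giving -1.
  sig17: a read changed (sig14 -5->-1) — executes, giving 1.
  sig20: a read changed (sig17 5->1) — executes, giving 1.
  sig25: a read changed (sig20 5->1; sig5 -5->-6) — executes, giving -5.

Note the branch switch — sig7 had no cache and runs now for the first time.

The edit dirties: sig1, sig2, sig3, sig5, sig6, sig8, sig9, sig12, sig13, sig14, sig17, sig20, sig25.
14 derived signals run: sig1, sig2, sig3, sig5, sig6, sig7, sig8, sig9, sig12, sig13, sig14, sig17, sig20, sig25.
No dirty derived signal escaped a run.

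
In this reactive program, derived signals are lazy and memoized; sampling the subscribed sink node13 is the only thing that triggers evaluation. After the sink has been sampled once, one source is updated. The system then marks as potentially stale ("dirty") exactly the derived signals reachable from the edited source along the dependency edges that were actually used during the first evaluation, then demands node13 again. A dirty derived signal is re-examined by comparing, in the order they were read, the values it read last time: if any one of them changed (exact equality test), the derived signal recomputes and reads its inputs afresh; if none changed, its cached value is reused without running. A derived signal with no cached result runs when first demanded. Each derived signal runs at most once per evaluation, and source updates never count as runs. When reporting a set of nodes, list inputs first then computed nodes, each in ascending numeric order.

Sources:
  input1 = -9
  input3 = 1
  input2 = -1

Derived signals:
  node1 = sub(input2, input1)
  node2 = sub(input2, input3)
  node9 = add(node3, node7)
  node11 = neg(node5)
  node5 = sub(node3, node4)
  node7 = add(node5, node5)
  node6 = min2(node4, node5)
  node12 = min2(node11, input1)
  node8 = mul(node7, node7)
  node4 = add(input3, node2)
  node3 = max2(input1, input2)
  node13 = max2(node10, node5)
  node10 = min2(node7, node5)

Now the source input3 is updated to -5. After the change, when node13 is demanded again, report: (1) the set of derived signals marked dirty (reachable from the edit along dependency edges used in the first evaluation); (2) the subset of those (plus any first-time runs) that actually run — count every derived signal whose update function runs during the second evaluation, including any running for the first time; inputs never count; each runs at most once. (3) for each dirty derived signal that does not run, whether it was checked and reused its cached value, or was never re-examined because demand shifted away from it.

First demand of the output computes:
  node2 = sub(-1, 1) = -2
  node3 = max2(-9, -1) = -1
  node4 = add(1, -2) = -1
  node5 = sub(-1, -1) = 0
  node7 = add(0, 0) = 0
  node10 = min2(0, 0) = 0
  node13 = max2(0, 0) = 0

After the edit, cleaning proceeds:
  node2: a read changed (input3 1->-5) — executes, giving 4.
  node4: a read changed (input3 1->-5; node2 -2->4) — executes, giving -1 — identical to its old value.
  node5: dirty, but its reads are unchanged (node3 unchanged, node4 unchanged); cached 0 stands.
  node7: dirty, but its reads are unchanged (node5 unchanged, node5 unchanged); cached 0 stands.
  node10: dirty, but its reads are unchanged (node7 unchanged, node5 unchanged); cached 0 stands.
  node13: dirty, but its reads are unchanged (node10 unchanged, node5 unchanged); cached 0 stands.

Note the absorption at node4: it re-runs yet its value is the same, leaving the output's value untouched.

The edit dirties: node2, node4, node5, node7, node10, node13.
2 derived signals run: node2, node4.
Cache hits after checking: node5, node7, node10, node13.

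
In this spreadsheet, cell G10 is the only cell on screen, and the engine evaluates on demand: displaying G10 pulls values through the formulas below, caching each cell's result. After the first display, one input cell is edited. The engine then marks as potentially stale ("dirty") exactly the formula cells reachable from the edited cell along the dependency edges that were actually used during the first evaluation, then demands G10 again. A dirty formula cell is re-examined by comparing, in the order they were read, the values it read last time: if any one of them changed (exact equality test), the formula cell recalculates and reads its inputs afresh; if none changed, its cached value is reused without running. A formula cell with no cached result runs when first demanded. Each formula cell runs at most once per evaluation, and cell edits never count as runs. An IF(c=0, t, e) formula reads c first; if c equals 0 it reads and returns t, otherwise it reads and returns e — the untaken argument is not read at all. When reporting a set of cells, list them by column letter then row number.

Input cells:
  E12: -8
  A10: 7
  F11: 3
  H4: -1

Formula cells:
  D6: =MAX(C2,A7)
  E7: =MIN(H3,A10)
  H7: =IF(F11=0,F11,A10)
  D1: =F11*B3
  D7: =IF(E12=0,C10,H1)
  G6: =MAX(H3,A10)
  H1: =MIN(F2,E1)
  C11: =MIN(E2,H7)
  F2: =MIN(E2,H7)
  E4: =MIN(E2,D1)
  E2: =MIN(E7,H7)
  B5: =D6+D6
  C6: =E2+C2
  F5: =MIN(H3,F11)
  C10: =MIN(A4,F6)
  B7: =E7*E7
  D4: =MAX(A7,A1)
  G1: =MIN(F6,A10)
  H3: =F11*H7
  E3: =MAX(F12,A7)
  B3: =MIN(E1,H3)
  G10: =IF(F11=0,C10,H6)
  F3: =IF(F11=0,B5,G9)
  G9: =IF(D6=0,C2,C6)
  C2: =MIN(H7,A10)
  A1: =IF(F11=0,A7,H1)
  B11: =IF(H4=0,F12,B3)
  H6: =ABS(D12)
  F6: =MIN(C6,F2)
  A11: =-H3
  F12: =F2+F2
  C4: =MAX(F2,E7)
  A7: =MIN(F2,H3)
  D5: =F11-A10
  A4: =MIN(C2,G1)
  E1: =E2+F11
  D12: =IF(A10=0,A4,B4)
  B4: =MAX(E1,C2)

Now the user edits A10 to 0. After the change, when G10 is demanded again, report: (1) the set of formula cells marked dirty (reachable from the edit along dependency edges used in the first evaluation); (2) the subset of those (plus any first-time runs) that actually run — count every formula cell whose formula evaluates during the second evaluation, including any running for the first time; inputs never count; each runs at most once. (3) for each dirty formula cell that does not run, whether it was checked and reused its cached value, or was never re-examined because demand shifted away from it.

Dirty set: B4, C2, D12, E1, E2, E7, G10, H3, H6, H7.
Run set: A4, C2, C6, D12, E2, E7, F2, F6, G1, G10, H3, H6, H7 (13 run).
Left stale — demand moved off them: B4, E1.
The important point: the flipped condition redirects demand; B4, E1 are left stale, never re-checked.

Initial pass — values computed on the first demand:
  H7 = IF(F11=0: F11=3 -> else branch A10) = 7
  C2 = MIN(7, 7) = 7
  H3 = 3 * 7 = 21
  E7 = MIN(21, 7) = 7
  E2 = MIN(7, 7) = 7
  E1 = 7 + 3 = 10
  B4 = MAX(10, 7) = 10
  D12 = IF(A10=0: A10=7 -> else branch B4) = 10
  H6 = ABS(10) = 10
  G10 = IF(F11=0: F11=3 -> else branch H6) = 10

Second demand — change propagation:
  H7: re-runs because A10 7->0; new result 0.
  C2: re-runs because H7 7->0; A10 7->0; new result 0.
  H3: re-runs because H7 7->0; new result 0.
  E7: re-runs because H3 21->0; A10 7->0; new result 0.
  E2: re-runs because E7 7->0; H7 7->0; new result 0.
  C6: newly demanded (no cache) — executes and yields 0.
  E1: dirty yet unreached — the second evaluation never asks for it.
  B4: dirty yet unreached — the second evaluation never asks for it.
  F2: newly demanded (no cache) — executes and yields 0.
  F6: newly demanded (no cache) — executes and yields 0.
  G1: newly demanded (no cache) — executes and yields 0.
  A4: newly demanded (no cache) — executes and yields 0.
  D12: re-runs because A10 7->0; new result 0.
  H6: re-runs because D12 10->0; new result 0.
  G10: re-runs because H6 10->0; new result 0.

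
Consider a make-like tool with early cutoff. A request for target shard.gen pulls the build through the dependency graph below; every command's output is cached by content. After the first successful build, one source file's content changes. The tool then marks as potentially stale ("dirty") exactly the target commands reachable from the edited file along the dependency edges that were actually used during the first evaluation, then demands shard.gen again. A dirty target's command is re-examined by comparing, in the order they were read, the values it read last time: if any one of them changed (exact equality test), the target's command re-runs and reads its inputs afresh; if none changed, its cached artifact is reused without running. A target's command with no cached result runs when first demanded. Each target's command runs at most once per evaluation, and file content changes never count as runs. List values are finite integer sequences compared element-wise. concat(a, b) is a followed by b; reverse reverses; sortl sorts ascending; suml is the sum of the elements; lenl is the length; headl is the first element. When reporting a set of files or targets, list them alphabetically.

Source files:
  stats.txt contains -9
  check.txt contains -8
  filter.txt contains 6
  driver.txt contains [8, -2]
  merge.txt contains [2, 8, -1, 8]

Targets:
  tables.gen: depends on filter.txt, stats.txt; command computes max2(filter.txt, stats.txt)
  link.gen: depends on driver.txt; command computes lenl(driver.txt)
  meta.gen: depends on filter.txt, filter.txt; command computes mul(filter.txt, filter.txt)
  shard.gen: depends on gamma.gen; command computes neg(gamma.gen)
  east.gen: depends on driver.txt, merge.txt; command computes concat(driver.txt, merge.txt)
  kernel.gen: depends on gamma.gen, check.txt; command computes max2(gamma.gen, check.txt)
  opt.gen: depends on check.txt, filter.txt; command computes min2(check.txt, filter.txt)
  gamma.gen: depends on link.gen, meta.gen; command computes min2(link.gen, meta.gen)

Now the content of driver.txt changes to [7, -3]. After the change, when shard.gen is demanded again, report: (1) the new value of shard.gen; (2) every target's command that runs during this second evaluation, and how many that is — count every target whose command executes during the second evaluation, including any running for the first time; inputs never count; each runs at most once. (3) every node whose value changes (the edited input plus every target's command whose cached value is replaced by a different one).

Demanding shard.gen again yields -2.
1 target commands run: link.gen.
The nodes whose values change: driver.txt.
Note the absorption at link.gen: it re-runs yet its value is the same, leaving the output's value untouched.

First demand of the output computes:
  link.gen = lenl([8, -2]) = 2
  meta.gen = mul(6, 6) = 36
  gamma.gen = min2(2, 36) = 2
  shard.gen = neg(2) = -2

After the edit, cleaning proceeds:
  link.gen: a read changed (driver.txt [8, -2]->[7, -3]) — executes, giving 2 — identical to its old value.
  gamma.gen: dirty, but its reads are unchanged (link.gen unchanged, meta.gen unchanged); cached 2 stands.
  shard.gen: dirty, but its reads are unchanged (gamma.gen unchanged); cached -2 stands.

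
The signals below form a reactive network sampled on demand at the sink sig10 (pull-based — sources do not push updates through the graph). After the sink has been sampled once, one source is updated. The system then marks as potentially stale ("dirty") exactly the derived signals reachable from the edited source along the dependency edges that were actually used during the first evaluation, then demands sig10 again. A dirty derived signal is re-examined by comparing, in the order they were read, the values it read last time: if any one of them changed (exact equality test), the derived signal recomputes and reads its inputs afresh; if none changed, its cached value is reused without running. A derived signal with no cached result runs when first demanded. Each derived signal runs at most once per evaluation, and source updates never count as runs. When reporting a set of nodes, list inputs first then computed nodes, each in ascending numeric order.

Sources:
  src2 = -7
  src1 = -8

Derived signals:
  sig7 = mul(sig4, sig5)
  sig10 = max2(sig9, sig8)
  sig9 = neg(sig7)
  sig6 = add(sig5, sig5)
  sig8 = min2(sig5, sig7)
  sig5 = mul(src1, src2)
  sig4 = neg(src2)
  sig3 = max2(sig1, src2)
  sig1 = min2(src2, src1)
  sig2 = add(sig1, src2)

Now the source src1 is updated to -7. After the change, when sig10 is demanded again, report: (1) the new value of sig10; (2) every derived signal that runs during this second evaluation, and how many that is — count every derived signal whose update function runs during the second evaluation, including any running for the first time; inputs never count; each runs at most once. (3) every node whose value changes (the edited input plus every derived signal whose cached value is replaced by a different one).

sig10 now evaluates to 49.
Run set: sig5, sig7, sig8, sig9, sig10 (5 run).
Changed values: src1, sig5, sig7, sig8, sig9, sig10.

Initial pass — values computed on the first demand:
  sig4 = neg(-7) = 7
  sig5 = mul(-8, -7) = 56
  sig7 = mul(7, 56) = 392
  sig8 = min2(56, 392) = 56
  sig9 = neg(392) = -392
  sig10 = max2(-392, 56) = 56

Second demand — change propagation:
  sig5: re-runs because src1 -8->-7; new result 49.
  sig7: re-runs because sig5 56->49; new result 343.
  sig8: re-runs because sig5 56->49; sig7 392->343; new result 49.
  sig9: re-runs because sig7 392->343; new result -343.
  sig10: re-runs because sig9 -392->-343; sig8 56->49; new result 49.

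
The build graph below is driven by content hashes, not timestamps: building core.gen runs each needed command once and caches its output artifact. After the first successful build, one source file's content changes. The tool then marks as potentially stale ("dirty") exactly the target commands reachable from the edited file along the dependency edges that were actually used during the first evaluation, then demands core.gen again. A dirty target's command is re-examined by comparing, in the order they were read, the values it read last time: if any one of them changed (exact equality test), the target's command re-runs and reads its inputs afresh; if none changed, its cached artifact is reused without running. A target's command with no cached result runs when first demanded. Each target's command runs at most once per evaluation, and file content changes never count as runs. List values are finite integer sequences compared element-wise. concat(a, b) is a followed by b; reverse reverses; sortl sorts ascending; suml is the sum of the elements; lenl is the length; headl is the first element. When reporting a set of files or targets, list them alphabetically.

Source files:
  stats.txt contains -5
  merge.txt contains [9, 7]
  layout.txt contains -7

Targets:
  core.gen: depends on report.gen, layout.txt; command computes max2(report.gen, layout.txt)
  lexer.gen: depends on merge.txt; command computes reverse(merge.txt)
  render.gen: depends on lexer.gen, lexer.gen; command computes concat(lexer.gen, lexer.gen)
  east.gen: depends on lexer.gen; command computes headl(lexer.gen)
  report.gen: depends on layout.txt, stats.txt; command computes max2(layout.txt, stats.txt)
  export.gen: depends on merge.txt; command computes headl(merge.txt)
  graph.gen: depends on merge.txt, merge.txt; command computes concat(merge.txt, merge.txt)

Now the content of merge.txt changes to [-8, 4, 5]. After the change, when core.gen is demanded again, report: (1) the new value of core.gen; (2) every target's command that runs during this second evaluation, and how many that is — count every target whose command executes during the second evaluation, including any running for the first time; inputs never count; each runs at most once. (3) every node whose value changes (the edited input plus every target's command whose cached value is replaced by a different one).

Initial pass — values computed on the first demand:
  report.gen = max2(-7, -5) = -5
  core.gen = max2(-5, -7) = -5

Second demand — change propagation:
  no demanded computation ever read merge.txt, so the edit dirties nothing and nothing runs.

The important point: nothing the output needs ever reads merge.txt, so the edit is invisible to it.

core.gen now evaluates to -5.
Run set: none (0 run).
Changed values: merge.txt.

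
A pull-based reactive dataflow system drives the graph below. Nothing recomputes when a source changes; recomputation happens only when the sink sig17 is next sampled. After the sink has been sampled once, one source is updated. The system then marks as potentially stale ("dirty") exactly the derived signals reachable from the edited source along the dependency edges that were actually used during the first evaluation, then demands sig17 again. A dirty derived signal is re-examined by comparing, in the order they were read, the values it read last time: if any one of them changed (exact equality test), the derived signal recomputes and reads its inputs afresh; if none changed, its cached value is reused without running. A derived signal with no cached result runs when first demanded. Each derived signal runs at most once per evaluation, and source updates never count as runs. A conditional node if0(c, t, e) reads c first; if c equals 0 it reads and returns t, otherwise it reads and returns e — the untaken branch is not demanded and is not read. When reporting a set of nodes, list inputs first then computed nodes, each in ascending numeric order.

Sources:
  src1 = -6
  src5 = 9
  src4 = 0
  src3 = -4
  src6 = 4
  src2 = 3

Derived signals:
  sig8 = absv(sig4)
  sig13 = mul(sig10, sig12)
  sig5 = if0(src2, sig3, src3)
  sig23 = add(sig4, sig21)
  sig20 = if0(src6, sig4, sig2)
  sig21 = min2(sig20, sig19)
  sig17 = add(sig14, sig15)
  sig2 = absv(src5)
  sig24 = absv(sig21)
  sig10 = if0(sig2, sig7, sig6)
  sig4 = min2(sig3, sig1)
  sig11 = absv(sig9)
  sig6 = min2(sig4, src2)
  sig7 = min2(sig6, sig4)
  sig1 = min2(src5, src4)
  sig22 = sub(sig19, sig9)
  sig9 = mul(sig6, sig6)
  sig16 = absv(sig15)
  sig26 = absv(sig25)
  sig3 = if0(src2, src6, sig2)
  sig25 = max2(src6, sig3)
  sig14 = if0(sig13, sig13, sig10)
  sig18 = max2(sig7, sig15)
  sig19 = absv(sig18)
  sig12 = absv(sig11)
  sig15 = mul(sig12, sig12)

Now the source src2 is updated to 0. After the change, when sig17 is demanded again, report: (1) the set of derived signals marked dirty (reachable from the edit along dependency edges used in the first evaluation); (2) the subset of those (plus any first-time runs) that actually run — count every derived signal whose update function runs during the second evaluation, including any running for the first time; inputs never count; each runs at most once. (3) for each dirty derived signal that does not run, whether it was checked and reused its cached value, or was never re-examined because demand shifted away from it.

Marked dirty: sig3, sig4, sig6, sig9, sig10, sig11, sig12, sig13, sig14, sig15, sig17.
Derived signals that run: sig3, sig4, sig6 — 3 in total.
Checked but reused from cache: sig9, sig10, sig11, sig12, sig13, sig14, sig15, sig17.
Key observation: the cutoff stops propagation at sig9 — its inputs' values are unchanged, so it reuses its cache.

First evaluation (everything demanded from the output):
  sig1 = min2(9, 0) = 0
  sig2 = absv(9) = 9
  sig3 = if0(src2=3 -> else branch sig2) = 9
  sig4 = min2(9, 0) = 0
  sig6 = min2(0, 3) = 0
  sig9 = mul(0, 0) = 0
  sig10 = if0(sig2=9 -> else branch sig6) = 0
  sig11 = absv(0) = 0
  sig12 = absv(0) = 0
  sig13 = mul(0, 0) = 0
  sig14 = if0(sig13=0 -> then branch sig13) = 0
  sig15 = mul(0, 0) = 0
  sig17 = add(0, 0) = 0

Propagation after the edit:
  sig3: runs — src2 3->0; result 4.
  sig4: runs — sig3 9->4; result 0 (same value as before).
  sig6: runs — src2 3->0; result 0 (same value as before).
  sig9: checked — values it read are unchanged (sig6 unchanged, sig6 unchanged); reused cached 0 without running.
  sig10: checked — values it read are unchanged (sig2 unchanged, sig6 unchanged); reused cached 0 without running.
  sig11: checked — values it read are unchanged (sig9 unchanged); reused cached 0 without running.
  sig12: checked — values it read are unchanged (sig11 unchanged); reused cached 0 without running.
  sig13: checked — values it read are unchanged (sig10 unchanged, sig12 unchanged); reused cached 0 without running.
  sig14: checked — values it read are unchanged (sig13 unchanged, sig13 unchanged); reused cached 0 without running.
  sig15: checked — values it read are unchanged (sig12 unchanged, sig12 unchanged); reused cached 0 without running.
  sig17: checked — values it read are unchanged (sig14 unchanged, sig15 unchanged); reused cached 0 without running.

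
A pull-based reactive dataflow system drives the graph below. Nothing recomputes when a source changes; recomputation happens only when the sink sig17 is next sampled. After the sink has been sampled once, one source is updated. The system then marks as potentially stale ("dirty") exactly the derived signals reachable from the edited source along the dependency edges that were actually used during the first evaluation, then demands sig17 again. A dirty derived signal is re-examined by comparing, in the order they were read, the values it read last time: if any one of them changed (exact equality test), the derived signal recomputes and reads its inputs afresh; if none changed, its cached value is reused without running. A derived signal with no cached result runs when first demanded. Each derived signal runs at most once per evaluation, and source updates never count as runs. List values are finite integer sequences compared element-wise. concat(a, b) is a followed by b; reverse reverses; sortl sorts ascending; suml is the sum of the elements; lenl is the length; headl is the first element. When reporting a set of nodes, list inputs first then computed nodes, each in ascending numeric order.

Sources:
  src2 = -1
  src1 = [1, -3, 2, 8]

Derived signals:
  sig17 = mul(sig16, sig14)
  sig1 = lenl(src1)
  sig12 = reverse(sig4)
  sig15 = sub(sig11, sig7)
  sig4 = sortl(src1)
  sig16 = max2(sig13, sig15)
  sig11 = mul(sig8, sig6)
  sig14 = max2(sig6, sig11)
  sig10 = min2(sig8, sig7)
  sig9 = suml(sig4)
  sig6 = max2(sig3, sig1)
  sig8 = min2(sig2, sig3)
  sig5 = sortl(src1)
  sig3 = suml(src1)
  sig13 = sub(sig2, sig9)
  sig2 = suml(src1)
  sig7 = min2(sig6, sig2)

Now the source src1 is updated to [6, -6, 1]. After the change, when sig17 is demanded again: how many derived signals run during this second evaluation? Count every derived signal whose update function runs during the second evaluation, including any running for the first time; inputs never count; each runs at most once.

Derived signals that run: sig1, sig2, sig3, sig4, sig6, sig7, sig8, sig9, sig11, sig13, sig14, sig15, sig16, sig17 — 14 in total.

First evaluation (everything demanded from the output):
  sig1 = lenl([1, -3, 2, 8]) = 4
  sig2 = suml([1, -3, 2, 8]) = 8
  sig3 = suml([1, -3, 2, 8]) = 8
  sig4 = sortl([1, -3, 2, 8]) = [-3, 1, 2, 8]
  sig6 = max2(8, 4) = 8
  sig7 = min2(8, 8) = 8
  sig8 = min2(8, 8) = 8
  sig9 = suml([-3, 1, 2, 8]) = 8
  sig11 = mul(8, 8) = 64
  sig13 = sub(8, 8) = 0
  sig14 = max2(8, 64) = 64
  sig15 = sub(64, 8) = 56
  sig16 = max2(0, 56) = 56
  sig17 = mul(56, 64) = 3584

Propagation after the edit:
  sig1: runs — src1 [1, -3, 2, 8]->[6, -6, 1]; result 3.
  sig2: runs — src1 [1, -3, 2, 8]->[6, -6, 1]; result 1.
  sig3: runs — src1 [1, -3, 2, 8]->[6, -6, 1]; result 1.
  sig4: runs — src1 [1, -3, 2, 8]->[6, -6, 1]; result [-6, 1, 6].
  sig6: runs — sig3 8->1; sig1 4->3; result 3.
  sig7: runs — sig6 8->3; sig2 8->1; result 1.
  sig8: runs — sig2 8->1; sig3 8->1; result 1.
  sig9: runs — sig4 [-3, 1, 2, 8]->[-6, 1, 6]; result 1.
  sig11: runs — sig8 8->1; sig6 8->3; result 3.
  sig13: runs — sig2 8->1; sig9 8->1; result 0 (same value as before).
  sig14: runs — sig6 8->3; sig11 64->3; result 3.
  sig15: runs — sig11 64->3; sig7 8->1; result 2.
  sig16: runs — sig15 56->2; result 2.
  sig17: runs — sig16 56->2; sig14 64->3; result 6.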